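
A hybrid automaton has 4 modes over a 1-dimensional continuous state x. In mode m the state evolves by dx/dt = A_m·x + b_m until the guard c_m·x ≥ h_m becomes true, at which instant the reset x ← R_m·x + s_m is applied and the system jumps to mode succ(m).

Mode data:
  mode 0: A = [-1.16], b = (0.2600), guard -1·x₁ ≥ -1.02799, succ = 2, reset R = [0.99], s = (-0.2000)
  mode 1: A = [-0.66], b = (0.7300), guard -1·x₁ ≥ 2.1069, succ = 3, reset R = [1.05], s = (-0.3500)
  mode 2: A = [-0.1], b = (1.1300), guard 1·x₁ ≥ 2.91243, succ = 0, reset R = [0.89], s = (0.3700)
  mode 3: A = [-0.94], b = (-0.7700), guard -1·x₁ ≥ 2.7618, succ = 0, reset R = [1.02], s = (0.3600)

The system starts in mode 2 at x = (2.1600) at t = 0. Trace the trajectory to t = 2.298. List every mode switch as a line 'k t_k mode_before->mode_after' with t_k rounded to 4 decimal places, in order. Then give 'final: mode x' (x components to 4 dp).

Mode 2: guard c·x = 2.9124 hit at Δt = 0.8591 (t = 0.8591), x⁻ = (2.9124) → reset → x⁺ = (2.9621), jump to mode 0
Mode 0: guard c·x = -1.0280 hit at Δt = 1.0565 (t = 1.9156), x⁻ = (1.0280) → reset → x⁺ = (0.8177), jump to mode 2
Mode 2: flow for 0.3824 to horizon, guard not reached → x = (1.2110)

1 0.8591 2->0
2 1.9156 0->2
final: 2 1.2110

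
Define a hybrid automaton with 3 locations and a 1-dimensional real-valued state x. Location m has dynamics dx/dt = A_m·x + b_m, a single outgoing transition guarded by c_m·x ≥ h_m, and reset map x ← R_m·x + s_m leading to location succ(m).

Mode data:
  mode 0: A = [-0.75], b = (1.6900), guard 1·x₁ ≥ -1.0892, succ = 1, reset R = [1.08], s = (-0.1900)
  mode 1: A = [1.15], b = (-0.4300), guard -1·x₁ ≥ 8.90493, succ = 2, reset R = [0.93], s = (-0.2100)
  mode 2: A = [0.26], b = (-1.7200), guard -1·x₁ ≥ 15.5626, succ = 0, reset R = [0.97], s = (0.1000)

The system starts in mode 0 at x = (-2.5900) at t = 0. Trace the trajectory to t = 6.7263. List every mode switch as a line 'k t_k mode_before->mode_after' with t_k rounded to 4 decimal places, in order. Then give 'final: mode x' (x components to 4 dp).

Mode 0: guard c·x = -1.0892 hit at Δt = 0.4945 (t = 0.4945), x⁻ = (-1.0892) → reset → x⁺ = (-1.3663), jump to mode 1
Mode 1: guard c·x = 8.9049 hit at Δt = 1.4554 (t = 1.9499), x⁻ = (-8.9049) → reset → x⁺ = (-8.4916), jump to mode 2
Mode 2: guard c·x = 15.5626 hit at Δt = 1.4767 (t = 3.4266), x⁻ = (-15.5626) → reset → x⁺ = (-14.9957), jump to mode 0
Mode 0: guard c·x = -1.0892 hit at Δt = 2.1880 (t = 5.6146), x⁻ = (-1.0892) → reset → x⁺ = (-1.3663), jump to mode 1
Mode 1: flow for 1.1117 to horizon, guard not reached → x = (-5.8752)

1 0.4945 0->1
2 1.9499 1->2
3 3.4266 2->0
4 5.6146 0->1
final: 1 -5.8752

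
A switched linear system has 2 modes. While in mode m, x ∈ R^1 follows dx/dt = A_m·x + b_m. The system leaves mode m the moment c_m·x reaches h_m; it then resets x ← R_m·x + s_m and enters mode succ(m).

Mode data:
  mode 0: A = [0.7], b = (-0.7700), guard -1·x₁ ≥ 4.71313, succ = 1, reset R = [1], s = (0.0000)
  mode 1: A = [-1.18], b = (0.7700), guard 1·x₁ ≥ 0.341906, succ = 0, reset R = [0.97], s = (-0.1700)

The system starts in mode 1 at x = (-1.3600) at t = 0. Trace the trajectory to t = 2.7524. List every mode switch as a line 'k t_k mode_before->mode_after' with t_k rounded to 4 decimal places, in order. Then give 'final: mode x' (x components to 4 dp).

1 1.5835 1->0
final: 0 -1.0268

Mode 1: guard c·x = 0.3419 hit at Δt = 1.5835 (t = 1.5835), x⁻ = (0.3419) → reset → x⁺ = (0.1616), jump to mode 0
Mode 0: flow for 1.1689 to horizon, guard not reached → x = (-1.0268)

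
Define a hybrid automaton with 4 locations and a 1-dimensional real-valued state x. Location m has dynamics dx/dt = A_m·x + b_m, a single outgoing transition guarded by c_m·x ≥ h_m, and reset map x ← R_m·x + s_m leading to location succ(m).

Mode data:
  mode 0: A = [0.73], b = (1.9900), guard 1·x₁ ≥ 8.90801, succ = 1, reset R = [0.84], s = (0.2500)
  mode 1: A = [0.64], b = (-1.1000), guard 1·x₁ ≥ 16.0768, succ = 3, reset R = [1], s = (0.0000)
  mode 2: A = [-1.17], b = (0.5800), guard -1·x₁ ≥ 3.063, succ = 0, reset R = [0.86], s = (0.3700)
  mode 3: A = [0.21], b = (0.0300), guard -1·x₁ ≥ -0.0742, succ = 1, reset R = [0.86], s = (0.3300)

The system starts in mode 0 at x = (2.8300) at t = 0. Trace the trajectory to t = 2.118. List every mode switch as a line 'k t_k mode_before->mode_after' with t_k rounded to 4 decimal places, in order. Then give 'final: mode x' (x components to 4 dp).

Mode 0: guard c·x = 8.9080 hit at Δt = 1.0124 (t = 1.0124), x⁻ = (8.9080) → reset → x⁺ = (7.7327), jump to mode 1
Mode 1: flow for 1.1056 to horizon, guard not reached → x = (13.9216)

1 1.0124 0->1
final: 1 13.9216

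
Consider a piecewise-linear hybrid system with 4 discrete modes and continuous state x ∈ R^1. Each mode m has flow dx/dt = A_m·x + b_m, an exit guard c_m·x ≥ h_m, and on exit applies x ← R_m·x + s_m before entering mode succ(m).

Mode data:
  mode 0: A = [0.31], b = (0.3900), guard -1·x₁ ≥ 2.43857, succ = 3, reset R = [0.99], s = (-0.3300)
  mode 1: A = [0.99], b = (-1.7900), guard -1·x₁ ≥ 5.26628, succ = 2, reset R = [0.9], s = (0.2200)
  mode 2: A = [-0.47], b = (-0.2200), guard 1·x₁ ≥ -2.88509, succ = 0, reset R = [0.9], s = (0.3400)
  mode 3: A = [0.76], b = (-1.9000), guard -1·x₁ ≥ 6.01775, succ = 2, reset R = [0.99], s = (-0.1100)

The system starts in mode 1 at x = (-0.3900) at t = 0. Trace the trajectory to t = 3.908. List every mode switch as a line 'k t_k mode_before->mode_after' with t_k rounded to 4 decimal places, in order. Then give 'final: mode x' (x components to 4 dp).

1 1.1807 1->2
2 2.2798 2->0
3 2.8199 0->3
4 3.4581 3->2
final: 2 -5.0003

Mode 1: guard c·x = 5.2663 hit at Δt = 1.1807 (t = 1.1807), x⁻ = (-5.2663) → reset → x⁺ = (-4.5197), jump to mode 2
Mode 2: guard c·x = -2.8851 hit at Δt = 1.0991 (t = 2.2798), x⁻ = (-2.8851) → reset → x⁺ = (-2.2566), jump to mode 0
Mode 0: guard c·x = 2.4386 hit at Δt = 0.5401 (t = 2.8199), x⁻ = (-2.4386) → reset → x⁺ = (-2.7442), jump to mode 3
Mode 3: guard c·x = 6.0178 hit at Δt = 0.6382 (t = 3.4581), x⁻ = (-6.0177) → reset → x⁺ = (-6.0676), jump to mode 2
Mode 2: flow for 0.4499 to horizon, guard not reached → x = (-5.0003)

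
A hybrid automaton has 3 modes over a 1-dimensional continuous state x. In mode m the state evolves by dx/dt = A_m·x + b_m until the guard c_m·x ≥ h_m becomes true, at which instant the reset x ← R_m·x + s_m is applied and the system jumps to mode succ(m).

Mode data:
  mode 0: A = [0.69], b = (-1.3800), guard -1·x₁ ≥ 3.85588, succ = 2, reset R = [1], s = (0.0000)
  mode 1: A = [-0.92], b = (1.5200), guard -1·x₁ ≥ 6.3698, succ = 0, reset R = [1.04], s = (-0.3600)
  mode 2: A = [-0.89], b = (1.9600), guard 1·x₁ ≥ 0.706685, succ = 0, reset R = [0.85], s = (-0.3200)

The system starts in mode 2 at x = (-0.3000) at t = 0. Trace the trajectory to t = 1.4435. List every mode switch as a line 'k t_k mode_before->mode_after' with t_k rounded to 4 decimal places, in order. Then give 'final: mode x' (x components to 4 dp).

1 0.5783 2->0
final: 0 -1.1234

Mode 2: guard c·x = 0.7067 hit at Δt = 0.5783 (t = 0.5783), x⁻ = (0.7067) → reset → x⁺ = (0.2807), jump to mode 0
Mode 0: flow for 0.8652 to horizon, guard not reached → x = (-1.1234)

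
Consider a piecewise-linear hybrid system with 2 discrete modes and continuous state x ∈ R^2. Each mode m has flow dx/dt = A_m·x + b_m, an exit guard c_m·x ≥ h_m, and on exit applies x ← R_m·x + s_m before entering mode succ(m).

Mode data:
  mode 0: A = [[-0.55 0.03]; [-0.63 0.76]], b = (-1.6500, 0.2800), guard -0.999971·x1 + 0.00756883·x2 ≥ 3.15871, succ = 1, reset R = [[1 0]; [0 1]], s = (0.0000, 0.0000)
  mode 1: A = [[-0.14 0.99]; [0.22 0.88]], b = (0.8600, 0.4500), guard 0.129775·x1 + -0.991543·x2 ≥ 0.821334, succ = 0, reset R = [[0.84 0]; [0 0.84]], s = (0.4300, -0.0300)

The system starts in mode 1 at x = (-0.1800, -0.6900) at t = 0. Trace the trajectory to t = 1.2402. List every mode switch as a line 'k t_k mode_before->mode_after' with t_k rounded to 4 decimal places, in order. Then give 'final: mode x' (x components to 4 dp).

1 0.6118 1->0
final: 0 -0.6469 -0.8915

Mode 1: guard c·x = 0.8213 hit at Δt = 0.6118 (t = 0.6118), x⁻ = (-0.1028, -0.8418) → reset → x⁺ = (0.3437, -0.7371), jump to mode 0
Mode 0: flow for 0.6284 to horizon, guard not reached → x = (-0.6469, -0.8915)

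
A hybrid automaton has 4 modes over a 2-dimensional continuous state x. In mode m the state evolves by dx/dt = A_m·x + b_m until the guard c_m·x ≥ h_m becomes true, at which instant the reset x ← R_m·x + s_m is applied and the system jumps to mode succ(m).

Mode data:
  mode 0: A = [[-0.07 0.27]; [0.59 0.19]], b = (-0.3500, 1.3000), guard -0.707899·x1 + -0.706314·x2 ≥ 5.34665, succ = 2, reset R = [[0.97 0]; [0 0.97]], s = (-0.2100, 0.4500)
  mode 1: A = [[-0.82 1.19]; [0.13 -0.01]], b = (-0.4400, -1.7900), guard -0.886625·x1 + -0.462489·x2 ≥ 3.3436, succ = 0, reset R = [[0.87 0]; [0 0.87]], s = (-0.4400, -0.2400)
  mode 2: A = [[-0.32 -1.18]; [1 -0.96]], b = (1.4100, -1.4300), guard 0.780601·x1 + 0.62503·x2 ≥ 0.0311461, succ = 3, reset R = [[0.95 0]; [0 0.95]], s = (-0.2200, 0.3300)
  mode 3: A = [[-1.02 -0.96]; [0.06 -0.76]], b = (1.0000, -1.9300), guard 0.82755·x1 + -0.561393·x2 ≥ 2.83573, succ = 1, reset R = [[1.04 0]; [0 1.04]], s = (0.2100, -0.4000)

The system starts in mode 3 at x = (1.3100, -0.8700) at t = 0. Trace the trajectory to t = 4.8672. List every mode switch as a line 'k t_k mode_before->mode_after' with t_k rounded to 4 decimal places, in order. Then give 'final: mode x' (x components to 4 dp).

Mode 3: guard c·x = 2.8357 hit at Δt = 1.3688 (t = 1.3688), x⁻ = (2.1668, -1.8572) → reset → x⁺ = (2.4635, -2.3315), jump to mode 1
Mode 1: guard c·x = 3.3436 hit at Δt = 0.9535 (t = 2.3223), x⁻ = (-1.6976, -3.9752) → reset → x⁺ = (-1.9169, -3.6984), jump to mode 0
Mode 0: guard c·x = 5.3467 hit at Δt = 0.8867 (t = 3.2090), x⁻ = (-3.0432, -4.5197) → reset → x⁺ = (-3.1619, -3.9341), jump to mode 2
Mode 2: guard c·x = 0.0311 hit at Δt = 0.9208 (t = 4.1298), x⁻ = (2.0074, -2.4572) → reset → x⁺ = (1.6870, -2.0043), jump to mode 3
Mode 3: guard c·x = 2.8357 hit at Δt = 0.3040 (t = 4.4338), x⁻ = (2.0126, -2.0844) → reset → x⁺ = (2.3032, -2.5678), jump to mode 1
Mode 1: flow for 0.4334 to horizon, guard not reached → x = (0.1838, -3.2627)

1 1.3688 3->1
2 2.3223 1->0
3 3.2090 0->2
4 4.1298 2->3
5 4.4338 3->1
final: 1 0.1838 -3.2627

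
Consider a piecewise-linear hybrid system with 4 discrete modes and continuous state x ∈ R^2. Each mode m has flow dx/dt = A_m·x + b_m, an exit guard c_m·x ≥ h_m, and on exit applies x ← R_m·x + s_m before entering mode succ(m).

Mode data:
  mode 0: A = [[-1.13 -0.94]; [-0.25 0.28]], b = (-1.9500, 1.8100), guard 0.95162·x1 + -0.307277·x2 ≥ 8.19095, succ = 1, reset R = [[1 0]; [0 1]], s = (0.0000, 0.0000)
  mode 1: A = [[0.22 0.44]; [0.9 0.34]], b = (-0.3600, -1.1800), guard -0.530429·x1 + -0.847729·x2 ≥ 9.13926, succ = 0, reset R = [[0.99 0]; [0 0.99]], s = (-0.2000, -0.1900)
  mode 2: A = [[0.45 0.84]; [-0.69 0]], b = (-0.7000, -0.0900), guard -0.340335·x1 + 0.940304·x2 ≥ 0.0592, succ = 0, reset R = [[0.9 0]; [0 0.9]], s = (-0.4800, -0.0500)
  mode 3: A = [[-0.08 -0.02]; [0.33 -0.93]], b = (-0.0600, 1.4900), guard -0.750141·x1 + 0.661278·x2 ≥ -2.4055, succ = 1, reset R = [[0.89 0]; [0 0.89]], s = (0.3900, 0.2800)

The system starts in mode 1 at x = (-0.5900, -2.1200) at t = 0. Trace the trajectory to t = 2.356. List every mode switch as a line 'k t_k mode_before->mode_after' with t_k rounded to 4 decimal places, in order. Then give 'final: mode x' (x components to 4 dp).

1 1.3073 1->0
final: 0 2.2495 -8.6224

Mode 1: guard c·x = 9.1393 hit at Δt = 1.3073 (t = 1.3073), x⁻ = (-4.2687, -8.1099) → reset → x⁺ = (-4.4260, -8.2188), jump to mode 0
Mode 0: flow for 1.0487 to horizon, guard not reached → x = (2.2495, -8.6224)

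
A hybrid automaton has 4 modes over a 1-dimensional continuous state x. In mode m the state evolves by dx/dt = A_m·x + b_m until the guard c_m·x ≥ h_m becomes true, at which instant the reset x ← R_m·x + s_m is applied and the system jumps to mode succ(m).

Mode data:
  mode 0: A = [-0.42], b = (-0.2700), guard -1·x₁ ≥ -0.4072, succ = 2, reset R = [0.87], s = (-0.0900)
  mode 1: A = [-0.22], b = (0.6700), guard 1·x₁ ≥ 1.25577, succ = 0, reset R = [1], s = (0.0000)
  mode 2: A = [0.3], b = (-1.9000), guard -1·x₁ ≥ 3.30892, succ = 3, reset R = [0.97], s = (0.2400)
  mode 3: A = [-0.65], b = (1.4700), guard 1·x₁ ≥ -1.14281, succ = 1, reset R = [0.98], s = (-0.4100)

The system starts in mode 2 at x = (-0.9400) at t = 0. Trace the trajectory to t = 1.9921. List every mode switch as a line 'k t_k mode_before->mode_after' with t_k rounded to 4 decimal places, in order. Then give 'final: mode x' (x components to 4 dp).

Mode 2: guard c·x = 3.3089 hit at Δt = 0.9398 (t = 0.9398), x⁻ = (-3.3089) → reset → x⁺ = (-2.9697), jump to mode 3
Mode 3: guard c·x = -1.1428 hit at Δt = 0.6609 (t = 1.6007), x⁻ = (-1.1428) → reset → x⁺ = (-1.5300), jump to mode 1
Mode 1: flow for 0.3914 to horizon, guard not reached → x = (-1.1525)

1 0.9398 2->3
2 1.6007 3->1
final: 1 -1.1525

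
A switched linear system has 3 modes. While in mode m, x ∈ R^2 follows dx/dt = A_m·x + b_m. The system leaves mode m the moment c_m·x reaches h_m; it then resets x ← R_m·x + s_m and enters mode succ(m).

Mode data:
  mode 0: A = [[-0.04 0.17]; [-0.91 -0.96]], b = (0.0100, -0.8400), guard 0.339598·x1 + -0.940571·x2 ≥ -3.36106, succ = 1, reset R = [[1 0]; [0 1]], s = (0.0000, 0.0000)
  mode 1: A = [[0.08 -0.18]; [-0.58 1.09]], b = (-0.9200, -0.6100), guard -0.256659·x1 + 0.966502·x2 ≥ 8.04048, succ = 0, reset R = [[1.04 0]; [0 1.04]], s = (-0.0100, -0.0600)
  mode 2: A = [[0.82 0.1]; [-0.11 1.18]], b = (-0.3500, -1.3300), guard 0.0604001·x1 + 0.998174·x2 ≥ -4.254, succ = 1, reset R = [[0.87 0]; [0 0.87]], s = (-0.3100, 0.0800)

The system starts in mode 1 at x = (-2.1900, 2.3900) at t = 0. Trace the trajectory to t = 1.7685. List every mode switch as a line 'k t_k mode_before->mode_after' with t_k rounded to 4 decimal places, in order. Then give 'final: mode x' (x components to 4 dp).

1 0.8324 1->0
final: 0 -2.9126 4.4174

Mode 1: guard c·x = 8.0405 hit at Δt = 0.8324 (t = 0.8324), x⁻ = (-3.8131, 7.3066) → reset → x⁺ = (-3.9756, 7.5388), jump to mode 0
Mode 0: flow for 0.9361 to horizon, guard not reached → x = (-2.9126, 4.4174)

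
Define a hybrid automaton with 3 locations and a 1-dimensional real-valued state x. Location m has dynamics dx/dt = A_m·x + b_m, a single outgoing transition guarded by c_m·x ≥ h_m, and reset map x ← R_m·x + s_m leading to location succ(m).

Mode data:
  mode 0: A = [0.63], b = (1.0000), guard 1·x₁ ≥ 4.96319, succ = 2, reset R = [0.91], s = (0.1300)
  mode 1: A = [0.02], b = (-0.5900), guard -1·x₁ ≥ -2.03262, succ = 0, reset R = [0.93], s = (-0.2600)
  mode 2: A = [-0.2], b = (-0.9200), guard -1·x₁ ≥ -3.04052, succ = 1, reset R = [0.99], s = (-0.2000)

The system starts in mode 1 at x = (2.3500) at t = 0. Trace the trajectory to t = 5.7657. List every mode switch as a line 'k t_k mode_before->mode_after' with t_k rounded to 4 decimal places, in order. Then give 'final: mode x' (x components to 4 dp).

1 0.5811 1->0
2 1.7095 0->2
3 2.6634 2->1
4 4.0991 1->0
5 5.2275 0->2
final: 2 3.7029

Mode 1: guard c·x = -2.0326 hit at Δt = 0.5811 (t = 0.5811), x⁻ = (2.0326) → reset → x⁺ = (1.6303), jump to mode 0
Mode 0: guard c·x = 4.9632 hit at Δt = 1.1284 (t = 1.7095), x⁻ = (4.9632) → reset → x⁺ = (4.6465), jump to mode 2
Mode 2: guard c·x = -3.0405 hit at Δt = 0.9539 (t = 2.6634), x⁻ = (3.0405) → reset → x⁺ = (2.8101), jump to mode 1
Mode 1: guard c·x = -2.0326 hit at Δt = 1.4357 (t = 4.0991), x⁻ = (2.0326) → reset → x⁺ = (1.6303), jump to mode 0
Mode 0: guard c·x = 4.9632 hit at Δt = 1.1284 (t = 5.2275), x⁻ = (4.9632) → reset → x⁺ = (4.6465), jump to mode 2
Mode 2: flow for 0.5382 to horizon, guard not reached → x = (3.7029)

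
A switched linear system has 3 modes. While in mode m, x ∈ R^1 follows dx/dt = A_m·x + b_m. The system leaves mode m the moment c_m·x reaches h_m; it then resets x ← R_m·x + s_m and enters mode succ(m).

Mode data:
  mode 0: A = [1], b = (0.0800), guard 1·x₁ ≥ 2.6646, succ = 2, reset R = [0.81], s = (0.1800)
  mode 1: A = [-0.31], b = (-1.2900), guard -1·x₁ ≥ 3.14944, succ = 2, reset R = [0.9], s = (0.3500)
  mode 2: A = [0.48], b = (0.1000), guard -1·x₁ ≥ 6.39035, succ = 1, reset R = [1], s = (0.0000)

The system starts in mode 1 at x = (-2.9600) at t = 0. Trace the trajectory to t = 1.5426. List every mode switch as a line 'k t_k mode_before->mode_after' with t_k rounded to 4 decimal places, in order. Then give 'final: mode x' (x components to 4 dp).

1 0.5536 1->2
final: 2 -3.8674

Mode 1: guard c·x = 3.1494 hit at Δt = 0.5536 (t = 0.5536), x⁻ = (-3.1494) → reset → x⁺ = (-2.4845), jump to mode 2
Mode 2: flow for 0.9890 to horizon, guard not reached → x = (-3.8674)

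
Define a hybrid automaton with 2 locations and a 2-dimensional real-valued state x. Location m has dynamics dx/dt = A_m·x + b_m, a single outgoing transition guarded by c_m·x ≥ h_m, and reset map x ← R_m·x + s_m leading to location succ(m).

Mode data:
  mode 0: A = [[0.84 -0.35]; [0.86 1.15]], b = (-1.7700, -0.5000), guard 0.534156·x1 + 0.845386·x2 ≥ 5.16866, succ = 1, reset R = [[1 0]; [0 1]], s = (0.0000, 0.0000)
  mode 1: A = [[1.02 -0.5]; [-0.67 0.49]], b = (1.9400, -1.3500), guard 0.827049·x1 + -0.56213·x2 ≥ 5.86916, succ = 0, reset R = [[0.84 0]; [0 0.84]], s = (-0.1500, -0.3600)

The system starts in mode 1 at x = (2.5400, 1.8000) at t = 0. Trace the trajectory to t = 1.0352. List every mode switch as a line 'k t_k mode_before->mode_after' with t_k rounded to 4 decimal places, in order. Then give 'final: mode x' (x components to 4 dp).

1 0.6783 1->0
final: 0 6.5447 0.4525

Mode 1: guard c·x = 5.8692 hit at Δt = 0.6783 (t = 0.6783), x⁻ = (6.5488, -0.8059) → reset → x⁺ = (5.3510, -1.0369), jump to mode 0
Mode 0: flow for 0.3569 to horizon, guard not reached → x = (6.5447, 0.4525)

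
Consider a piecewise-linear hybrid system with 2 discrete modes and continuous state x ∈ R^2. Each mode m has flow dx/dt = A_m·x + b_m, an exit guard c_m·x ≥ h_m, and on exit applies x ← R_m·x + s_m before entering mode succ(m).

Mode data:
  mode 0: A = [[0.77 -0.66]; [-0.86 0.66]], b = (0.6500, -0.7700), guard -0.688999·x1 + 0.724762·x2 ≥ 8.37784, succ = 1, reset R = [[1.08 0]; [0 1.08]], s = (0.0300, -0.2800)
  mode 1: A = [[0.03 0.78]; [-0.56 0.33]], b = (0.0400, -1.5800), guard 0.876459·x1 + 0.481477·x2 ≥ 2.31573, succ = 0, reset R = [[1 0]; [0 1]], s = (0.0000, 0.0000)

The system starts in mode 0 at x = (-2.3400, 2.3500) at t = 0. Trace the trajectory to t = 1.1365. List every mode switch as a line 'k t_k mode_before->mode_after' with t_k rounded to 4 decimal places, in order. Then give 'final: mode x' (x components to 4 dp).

Mode 0: guard c·x = 8.3778 hit at Δt = 0.7273 (t = 0.7273), x⁻ = (-5.8385, 6.0090) → reset → x⁺ = (-6.2756, 6.2097), jump to mode 1
Mode 1: flow for 0.4092 to horizon, guard not reached → x = (-4.0950, 7.7038)

1 0.7273 0->1
final: 1 -4.0950 7.7038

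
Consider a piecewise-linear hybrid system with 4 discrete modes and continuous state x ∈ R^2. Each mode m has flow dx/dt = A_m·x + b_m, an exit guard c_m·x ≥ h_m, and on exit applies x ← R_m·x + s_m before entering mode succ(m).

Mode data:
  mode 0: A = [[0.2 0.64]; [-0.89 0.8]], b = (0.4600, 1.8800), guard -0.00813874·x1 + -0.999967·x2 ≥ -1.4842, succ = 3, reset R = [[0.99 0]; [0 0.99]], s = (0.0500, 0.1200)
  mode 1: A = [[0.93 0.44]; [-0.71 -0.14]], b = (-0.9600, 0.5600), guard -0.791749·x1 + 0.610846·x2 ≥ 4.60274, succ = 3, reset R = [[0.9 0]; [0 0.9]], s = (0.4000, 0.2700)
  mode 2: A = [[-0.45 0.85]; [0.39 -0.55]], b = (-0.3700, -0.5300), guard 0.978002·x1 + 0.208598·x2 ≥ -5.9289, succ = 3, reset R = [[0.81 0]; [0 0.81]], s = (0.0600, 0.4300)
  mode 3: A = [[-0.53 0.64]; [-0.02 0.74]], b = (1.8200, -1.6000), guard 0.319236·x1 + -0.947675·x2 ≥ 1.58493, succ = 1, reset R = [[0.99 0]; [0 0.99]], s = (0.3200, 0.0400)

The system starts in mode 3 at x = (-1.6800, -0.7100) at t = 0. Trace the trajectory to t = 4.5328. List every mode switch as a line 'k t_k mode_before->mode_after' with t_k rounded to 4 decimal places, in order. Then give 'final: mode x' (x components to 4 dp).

1 0.4949 3->1
2 1.7404 1->3
3 3.6479 3->1
final: 1 0.2172 -1.1417

Mode 3: guard c·x = 1.5849 hit at Δt = 0.4949 (t = 0.4949), x⁻ = (-0.8696, -1.9654) → reset → x⁺ = (-0.5409, -1.9057), jump to mode 1
Mode 1: guard c·x = 4.6027 hit at Δt = 1.2455 (t = 1.7404), x⁻ = (-4.9703, 1.0928) → reset → x⁺ = (-4.0732, 1.2535), jump to mode 3
Mode 3: guard c·x = 1.5849 hit at Δt = 1.9075 (t = 3.6479), x⁻ = (0.7104, -1.4331) → reset → x⁺ = (1.0233, -1.3788), jump to mode 1
Mode 1: flow for 0.8849 to horizon, guard not reached → x = (0.2172, -1.1417)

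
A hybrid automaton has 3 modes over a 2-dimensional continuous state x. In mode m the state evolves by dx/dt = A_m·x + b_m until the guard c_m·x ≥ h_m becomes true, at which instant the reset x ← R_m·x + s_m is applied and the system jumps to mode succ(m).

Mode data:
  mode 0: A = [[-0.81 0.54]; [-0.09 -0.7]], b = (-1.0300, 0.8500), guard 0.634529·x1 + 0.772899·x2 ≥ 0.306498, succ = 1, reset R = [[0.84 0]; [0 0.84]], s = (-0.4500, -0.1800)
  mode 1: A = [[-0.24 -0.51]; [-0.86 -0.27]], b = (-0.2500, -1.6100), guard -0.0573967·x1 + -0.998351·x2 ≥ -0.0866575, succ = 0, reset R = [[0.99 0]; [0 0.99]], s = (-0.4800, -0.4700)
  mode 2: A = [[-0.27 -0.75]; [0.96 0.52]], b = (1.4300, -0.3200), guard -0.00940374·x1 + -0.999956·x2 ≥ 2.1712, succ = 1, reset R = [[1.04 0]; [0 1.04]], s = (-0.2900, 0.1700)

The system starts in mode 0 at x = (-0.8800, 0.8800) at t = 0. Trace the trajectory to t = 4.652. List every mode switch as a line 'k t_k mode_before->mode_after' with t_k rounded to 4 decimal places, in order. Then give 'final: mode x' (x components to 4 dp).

Mode 0: guard c·x = 0.3065 hit at Δt = 0.6238 (t = 0.6238), x⁻ = (-0.7787, 1.0358) → reset → x⁺ = (-1.1041, 0.6901), jump to mode 1
Mode 1: guard c·x = -0.0867 hit at Δt = 0.7631 (t = 1.3869), x⁻ = (-1.2358, 0.1578) → reset → x⁺ = (-1.7034, -0.3137), jump to mode 0
Mode 0: guard c·x = 0.3065 hit at Δt = 2.6127 (t = 3.9996), x⁻ = (-0.8469, 1.0919) → reset → x⁺ = (-1.1614, 0.7372), jump to mode 1
Mode 1: flow for 0.6524 to horizon, guard not reached → x = (-1.2974, 0.2957)

1 0.6238 0->1
2 1.3869 1->0
3 3.9996 0->1
final: 1 -1.2974 0.2957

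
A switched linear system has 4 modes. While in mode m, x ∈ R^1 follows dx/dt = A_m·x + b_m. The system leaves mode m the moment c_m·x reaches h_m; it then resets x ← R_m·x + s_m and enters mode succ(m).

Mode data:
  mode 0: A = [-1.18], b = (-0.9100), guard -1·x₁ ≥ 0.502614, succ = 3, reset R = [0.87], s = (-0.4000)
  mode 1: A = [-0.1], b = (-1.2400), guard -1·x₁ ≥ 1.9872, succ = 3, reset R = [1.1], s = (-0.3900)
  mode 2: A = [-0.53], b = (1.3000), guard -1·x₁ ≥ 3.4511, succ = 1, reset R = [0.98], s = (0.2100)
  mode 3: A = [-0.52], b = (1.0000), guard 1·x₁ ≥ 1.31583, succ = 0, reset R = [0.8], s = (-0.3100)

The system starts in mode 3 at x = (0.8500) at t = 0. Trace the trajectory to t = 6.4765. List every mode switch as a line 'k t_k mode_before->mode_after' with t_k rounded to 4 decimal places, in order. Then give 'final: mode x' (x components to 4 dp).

1 1.0949 3->0
2 2.5604 0->3
3 5.4723 3->0
final: 0 -0.3083

Mode 3: guard c·x = 1.3158 hit at Δt = 1.0949 (t = 1.0949), x⁻ = (1.3158) → reset → x⁺ = (0.7427), jump to mode 0
Mode 0: guard c·x = 0.5026 hit at Δt = 1.4655 (t = 2.5604), x⁻ = (-0.5026) → reset → x⁺ = (-0.8373), jump to mode 3
Mode 3: guard c·x = 1.3158 hit at Δt = 2.9119 (t = 5.4723), x⁻ = (1.3158) → reset → x⁺ = (0.7427), jump to mode 0
Mode 0: flow for 1.0042 to horizon, guard not reached → x = (-0.3083)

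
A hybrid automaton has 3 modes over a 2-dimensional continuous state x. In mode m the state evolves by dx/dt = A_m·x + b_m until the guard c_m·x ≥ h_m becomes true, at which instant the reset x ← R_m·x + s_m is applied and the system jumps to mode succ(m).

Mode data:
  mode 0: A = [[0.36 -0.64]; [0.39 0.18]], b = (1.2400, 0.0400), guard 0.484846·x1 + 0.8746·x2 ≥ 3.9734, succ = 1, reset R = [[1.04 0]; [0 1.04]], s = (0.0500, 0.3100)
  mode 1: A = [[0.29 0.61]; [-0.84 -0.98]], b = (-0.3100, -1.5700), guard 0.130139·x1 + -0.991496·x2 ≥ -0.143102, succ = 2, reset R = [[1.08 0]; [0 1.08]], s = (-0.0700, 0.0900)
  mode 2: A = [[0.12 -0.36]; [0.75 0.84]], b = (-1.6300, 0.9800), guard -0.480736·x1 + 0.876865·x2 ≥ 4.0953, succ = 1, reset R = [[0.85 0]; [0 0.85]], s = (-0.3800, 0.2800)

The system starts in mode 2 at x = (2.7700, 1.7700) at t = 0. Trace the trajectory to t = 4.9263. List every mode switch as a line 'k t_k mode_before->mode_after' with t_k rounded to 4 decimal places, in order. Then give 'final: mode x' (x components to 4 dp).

1 0.6509 2->1
2 1.5247 1->2
3 2.6141 2->1
4 3.8888 1->2
final: 2 -2.2720 0.8784

Mode 2: guard c·x = 4.0953 hit at Δt = 0.6509 (t = 0.6509), x⁻ = (1.0630, 5.2532) → reset → x⁺ = (0.5235, 4.7452), jump to mode 1
Mode 1: guard c·x = -0.1431 hit at Δt = 0.8738 (t = 1.5247), x⁻ = (1.8384, 0.3856) → reset → x⁺ = (1.9155, 0.5065), jump to mode 2
Mode 2: guard c·x = 4.0953 hit at Δt = 1.0894 (t = 2.6141), x⁻ = (-0.6570, 4.3102) → reset → x⁺ = (-0.9385, 3.9437), jump to mode 1
Mode 1: guard c·x = -0.1431 hit at Δt = 1.2747 (t = 3.8888), x⁻ = (-0.1144, 0.1293) → reset → x⁺ = (-0.1935, 0.2297), jump to mode 2
Mode 2: flow for 1.0375 to horizon, guard not reached → x = (-2.2720, 0.8784)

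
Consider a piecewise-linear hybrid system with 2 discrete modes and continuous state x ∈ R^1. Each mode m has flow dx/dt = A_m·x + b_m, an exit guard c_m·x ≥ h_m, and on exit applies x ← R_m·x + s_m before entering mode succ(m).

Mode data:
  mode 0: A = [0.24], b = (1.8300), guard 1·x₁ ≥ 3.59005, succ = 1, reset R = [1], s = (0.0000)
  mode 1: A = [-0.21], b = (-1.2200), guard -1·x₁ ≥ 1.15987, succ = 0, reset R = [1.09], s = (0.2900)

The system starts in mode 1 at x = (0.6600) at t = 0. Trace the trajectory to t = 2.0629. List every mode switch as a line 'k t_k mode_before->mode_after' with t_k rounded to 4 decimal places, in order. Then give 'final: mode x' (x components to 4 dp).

Mode 1: guard c·x = 1.1599 hit at Δt = 1.5729 (t = 1.5729), x⁻ = (-1.1599) → reset → x⁺ = (-0.9743), jump to mode 0
Mode 0: flow for 0.4900 to horizon, guard not reached → x = (-0.1443)

1 1.5729 1->0
final: 0 -0.1443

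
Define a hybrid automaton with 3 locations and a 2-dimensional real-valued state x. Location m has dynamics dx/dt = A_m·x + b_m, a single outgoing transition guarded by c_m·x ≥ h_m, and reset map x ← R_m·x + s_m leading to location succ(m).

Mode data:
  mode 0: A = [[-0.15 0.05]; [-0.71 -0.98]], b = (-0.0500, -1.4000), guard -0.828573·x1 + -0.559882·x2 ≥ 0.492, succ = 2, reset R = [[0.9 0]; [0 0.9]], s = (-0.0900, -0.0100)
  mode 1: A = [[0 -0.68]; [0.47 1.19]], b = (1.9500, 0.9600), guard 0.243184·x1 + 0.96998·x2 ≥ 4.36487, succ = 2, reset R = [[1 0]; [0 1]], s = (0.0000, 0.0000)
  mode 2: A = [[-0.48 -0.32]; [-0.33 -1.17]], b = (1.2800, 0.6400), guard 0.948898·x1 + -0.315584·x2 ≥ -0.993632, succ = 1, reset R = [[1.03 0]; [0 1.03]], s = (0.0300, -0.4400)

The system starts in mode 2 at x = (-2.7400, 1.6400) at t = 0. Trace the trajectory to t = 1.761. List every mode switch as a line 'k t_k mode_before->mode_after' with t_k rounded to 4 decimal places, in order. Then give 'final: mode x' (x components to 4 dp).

Mode 2: guard c·x = -0.9936 hit at Δt = 1.2689 (t = 1.2689), x⁻ = (-0.6824, 1.0967) → reset → x⁺ = (-0.6729, 0.6896), jump to mode 1
Mode 1: flow for 0.4921 to horizon, guard not reached → x = (-0.1020, 1.7594)

1 1.2689 2->1
final: 1 -0.1020 1.7594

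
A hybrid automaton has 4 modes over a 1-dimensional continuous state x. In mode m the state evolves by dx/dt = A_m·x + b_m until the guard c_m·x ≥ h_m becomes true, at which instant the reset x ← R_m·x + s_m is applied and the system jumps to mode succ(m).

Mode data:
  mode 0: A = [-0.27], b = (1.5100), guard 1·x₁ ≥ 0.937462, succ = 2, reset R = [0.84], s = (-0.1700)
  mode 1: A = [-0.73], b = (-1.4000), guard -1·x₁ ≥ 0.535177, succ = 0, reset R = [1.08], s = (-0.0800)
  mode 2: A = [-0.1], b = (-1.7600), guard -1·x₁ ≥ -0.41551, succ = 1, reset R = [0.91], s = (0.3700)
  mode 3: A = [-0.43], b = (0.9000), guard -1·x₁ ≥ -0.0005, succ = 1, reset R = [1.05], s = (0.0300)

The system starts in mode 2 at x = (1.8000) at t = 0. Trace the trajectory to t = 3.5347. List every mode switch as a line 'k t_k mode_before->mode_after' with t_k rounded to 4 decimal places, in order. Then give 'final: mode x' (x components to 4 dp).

1 0.7404 2->1
2 1.6398 1->0
3 2.7313 0->2
4 2.8428 2->1
final: 1 -0.3091

Mode 2: guard c·x = -0.4155 hit at Δt = 0.7404 (t = 0.7404), x⁻ = (0.4155) → reset → x⁺ = (0.7481), jump to mode 1
Mode 1: guard c·x = 0.5352 hit at Δt = 0.8994 (t = 1.6398), x⁻ = (-0.5352) → reset → x⁺ = (-0.6580), jump to mode 0
Mode 0: guard c·x = 0.9375 hit at Δt = 1.0915 (t = 2.7313), x⁻ = (0.9375) → reset → x⁺ = (0.6175), jump to mode 2
Mode 2: guard c·x = -0.4155 hit at Δt = 0.1115 (t = 2.8428), x⁻ = (0.4155) → reset → x⁺ = (0.7481), jump to mode 1
Mode 1: flow for 0.6919 to horizon, guard not reached → x = (-0.3091)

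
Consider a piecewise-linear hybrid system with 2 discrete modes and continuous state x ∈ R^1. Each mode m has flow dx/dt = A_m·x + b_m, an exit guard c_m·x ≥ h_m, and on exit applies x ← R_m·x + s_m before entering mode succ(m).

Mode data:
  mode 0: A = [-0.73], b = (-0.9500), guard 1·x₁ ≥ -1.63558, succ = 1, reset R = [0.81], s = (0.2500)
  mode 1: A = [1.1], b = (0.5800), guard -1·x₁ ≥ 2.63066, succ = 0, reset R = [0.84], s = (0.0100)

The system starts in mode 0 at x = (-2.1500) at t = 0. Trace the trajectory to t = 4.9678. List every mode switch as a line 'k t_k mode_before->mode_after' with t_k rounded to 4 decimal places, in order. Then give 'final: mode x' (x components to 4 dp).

1 1.2765 0->1
2 2.5000 1->0
3 3.8546 0->1
final: 1 -2.3904

Mode 0: guard c·x = -1.6356 hit at Δt = 1.2765 (t = 1.2765), x⁻ = (-1.6356) → reset → x⁺ = (-1.0748), jump to mode 1
Mode 1: guard c·x = 2.6307 hit at Δt = 1.2235 (t = 2.5000), x⁻ = (-2.6307) → reset → x⁺ = (-2.1998), jump to mode 0
Mode 0: guard c·x = -1.6356 hit at Δt = 1.3546 (t = 3.8546), x⁻ = (-1.6356) → reset → x⁺ = (-1.0748), jump to mode 1
Mode 1: flow for 1.1132 to horizon, guard not reached → x = (-2.3904)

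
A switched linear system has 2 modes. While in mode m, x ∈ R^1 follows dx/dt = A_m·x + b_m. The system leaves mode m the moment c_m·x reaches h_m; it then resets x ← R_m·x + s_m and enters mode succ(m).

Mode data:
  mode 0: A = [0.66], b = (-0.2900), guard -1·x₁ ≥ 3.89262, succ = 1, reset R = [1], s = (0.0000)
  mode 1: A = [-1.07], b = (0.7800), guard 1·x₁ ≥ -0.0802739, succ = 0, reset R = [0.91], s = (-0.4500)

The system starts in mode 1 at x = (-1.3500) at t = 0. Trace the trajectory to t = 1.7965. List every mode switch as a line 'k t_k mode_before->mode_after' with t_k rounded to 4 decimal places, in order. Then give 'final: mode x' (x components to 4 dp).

1 0.8818 1->0
final: 0 -1.3208

Mode 1: guard c·x = -0.0803 hit at Δt = 0.8818 (t = 0.8818), x⁻ = (-0.0803) → reset → x⁺ = (-0.5230), jump to mode 0
Mode 0: flow for 0.9147 to horizon, guard not reached → x = (-1.3208)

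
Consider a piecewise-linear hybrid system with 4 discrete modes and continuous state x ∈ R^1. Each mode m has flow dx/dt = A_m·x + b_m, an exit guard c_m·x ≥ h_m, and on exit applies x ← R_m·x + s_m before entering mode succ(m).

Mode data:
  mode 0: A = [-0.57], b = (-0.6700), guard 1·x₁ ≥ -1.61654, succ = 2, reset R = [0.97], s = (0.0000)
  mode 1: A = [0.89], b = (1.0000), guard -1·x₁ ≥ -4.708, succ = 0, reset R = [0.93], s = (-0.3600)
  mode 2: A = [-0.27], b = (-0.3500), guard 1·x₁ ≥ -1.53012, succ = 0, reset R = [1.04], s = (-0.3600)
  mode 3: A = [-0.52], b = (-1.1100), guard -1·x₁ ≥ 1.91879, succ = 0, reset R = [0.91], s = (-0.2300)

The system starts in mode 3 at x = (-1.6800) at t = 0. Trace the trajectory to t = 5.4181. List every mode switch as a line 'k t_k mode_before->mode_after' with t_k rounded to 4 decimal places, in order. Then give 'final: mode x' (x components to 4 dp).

Mode 3: guard c·x = 1.9188 hit at Δt = 1.4327 (t = 1.4327), x⁻ = (-1.9188) → reset → x⁺ = (-1.9761), jump to mode 0
Mode 0: guard c·x = -1.6165 hit at Δt = 1.0459 (t = 2.4786), x⁻ = (-1.6165) → reset → x⁺ = (-1.5680), jump to mode 2
Mode 2: guard c·x = -1.5301 hit at Δt = 0.5567 (t = 3.0352), x⁻ = (-1.5301) → reset → x⁺ = (-1.9513), jump to mode 0
Mode 0: guard c·x = -1.6165 hit at Δt = 0.9908 (t = 4.0260), x⁻ = (-1.6165) → reset → x⁺ = (-1.5680), jump to mode 2
Mode 2: guard c·x = -1.5301 hit at Δt = 0.5567 (t = 4.5827), x⁻ = (-1.5301) → reset → x⁺ = (-1.9513), jump to mode 0
Mode 0: flow for 0.8354 to horizon, guard not reached → x = (-1.6574)

1 1.4327 3->0
2 2.4786 0->2
3 3.0352 2->0
4 4.0260 0->2
5 4.5827 2->0
final: 0 -1.6574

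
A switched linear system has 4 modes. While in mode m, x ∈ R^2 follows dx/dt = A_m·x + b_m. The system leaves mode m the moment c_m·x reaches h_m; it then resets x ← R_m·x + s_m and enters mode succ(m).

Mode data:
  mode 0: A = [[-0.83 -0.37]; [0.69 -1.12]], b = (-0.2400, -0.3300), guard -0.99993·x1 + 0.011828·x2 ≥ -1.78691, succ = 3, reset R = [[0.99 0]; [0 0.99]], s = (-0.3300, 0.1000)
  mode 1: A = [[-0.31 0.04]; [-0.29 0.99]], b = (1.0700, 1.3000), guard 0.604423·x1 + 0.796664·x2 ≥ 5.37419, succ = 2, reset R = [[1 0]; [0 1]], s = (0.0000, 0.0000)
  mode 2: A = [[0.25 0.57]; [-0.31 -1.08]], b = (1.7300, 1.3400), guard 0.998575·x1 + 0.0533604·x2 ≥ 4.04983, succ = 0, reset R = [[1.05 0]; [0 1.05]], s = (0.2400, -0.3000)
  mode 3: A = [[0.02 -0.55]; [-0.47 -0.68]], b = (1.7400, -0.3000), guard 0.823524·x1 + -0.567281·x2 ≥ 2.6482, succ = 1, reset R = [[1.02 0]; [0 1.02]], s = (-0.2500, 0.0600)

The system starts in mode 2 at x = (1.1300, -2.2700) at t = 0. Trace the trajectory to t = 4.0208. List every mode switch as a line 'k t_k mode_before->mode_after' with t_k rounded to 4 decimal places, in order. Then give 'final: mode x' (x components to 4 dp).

1 1.5517 2->0
2 2.4836 0->3
3 3.3758 3->1
final: 1 2.8611 -0.2443

Mode 2: guard c·x = 4.0498 hit at Δt = 1.5517 (t = 1.5517), x⁻ = (4.0587, -0.0584) → reset → x⁺ = (4.5017, -0.3613), jump to mode 0
Mode 0: guard c·x = -1.7869 hit at Δt = 0.9319 (t = 2.4836), x⁻ = (1.7964, 0.7907) → reset → x⁺ = (1.4484, 0.8828), jump to mode 3
Mode 3: guard c·x = 2.6482 hit at Δt = 0.8922 (t = 3.3758), x⁻ = (2.9305, -0.4140) → reset → x⁺ = (2.7391, -0.3623), jump to mode 1
Mode 1: flow for 0.6450 to horizon, guard not reached → x = (2.8611, -0.2443)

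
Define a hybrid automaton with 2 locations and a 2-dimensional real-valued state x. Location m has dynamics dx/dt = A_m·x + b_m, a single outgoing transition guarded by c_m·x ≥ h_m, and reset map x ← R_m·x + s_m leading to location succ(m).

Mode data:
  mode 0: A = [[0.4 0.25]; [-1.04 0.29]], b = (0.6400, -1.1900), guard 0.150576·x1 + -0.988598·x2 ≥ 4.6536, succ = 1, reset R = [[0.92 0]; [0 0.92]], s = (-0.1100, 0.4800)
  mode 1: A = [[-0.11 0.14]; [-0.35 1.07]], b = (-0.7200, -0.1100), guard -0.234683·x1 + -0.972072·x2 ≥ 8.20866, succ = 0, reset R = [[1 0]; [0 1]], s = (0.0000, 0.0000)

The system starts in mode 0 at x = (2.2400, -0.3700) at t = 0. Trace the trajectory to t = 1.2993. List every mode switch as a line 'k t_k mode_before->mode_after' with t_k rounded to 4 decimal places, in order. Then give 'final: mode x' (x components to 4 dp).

1 0.8184 0->1
final: 1 2.0681 -6.3062

Mode 0: guard c·x = 4.6536 hit at Δt = 0.8184 (t = 0.8184), x⁻ = (3.2332, -4.2148) → reset → x⁺ = (2.8646, -3.3976), jump to mode 1
Mode 1: flow for 0.4809 to horizon, guard not reached → x = (2.0681, -6.3062)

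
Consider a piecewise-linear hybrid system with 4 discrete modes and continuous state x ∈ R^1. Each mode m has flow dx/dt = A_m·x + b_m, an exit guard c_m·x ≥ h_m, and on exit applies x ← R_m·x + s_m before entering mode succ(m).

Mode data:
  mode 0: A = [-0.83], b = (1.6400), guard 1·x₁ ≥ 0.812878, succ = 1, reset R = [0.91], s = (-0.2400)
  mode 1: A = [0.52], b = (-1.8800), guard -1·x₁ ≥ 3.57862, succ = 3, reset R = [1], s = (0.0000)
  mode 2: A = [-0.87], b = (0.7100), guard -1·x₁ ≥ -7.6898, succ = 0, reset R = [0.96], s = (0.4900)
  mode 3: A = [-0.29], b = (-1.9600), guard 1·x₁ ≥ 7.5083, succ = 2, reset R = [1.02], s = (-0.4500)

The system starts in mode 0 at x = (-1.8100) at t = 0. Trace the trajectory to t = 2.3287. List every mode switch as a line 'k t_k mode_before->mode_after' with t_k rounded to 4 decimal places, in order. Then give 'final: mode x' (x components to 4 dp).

1 1.4220 0->1
final: 1 -1.3771

Mode 0: guard c·x = 0.8129 hit at Δt = 1.4220 (t = 1.4220), x⁻ = (0.8129) → reset → x⁺ = (0.4997), jump to mode 1
Mode 1: flow for 0.9067 to horizon, guard not reached → x = (-1.3771)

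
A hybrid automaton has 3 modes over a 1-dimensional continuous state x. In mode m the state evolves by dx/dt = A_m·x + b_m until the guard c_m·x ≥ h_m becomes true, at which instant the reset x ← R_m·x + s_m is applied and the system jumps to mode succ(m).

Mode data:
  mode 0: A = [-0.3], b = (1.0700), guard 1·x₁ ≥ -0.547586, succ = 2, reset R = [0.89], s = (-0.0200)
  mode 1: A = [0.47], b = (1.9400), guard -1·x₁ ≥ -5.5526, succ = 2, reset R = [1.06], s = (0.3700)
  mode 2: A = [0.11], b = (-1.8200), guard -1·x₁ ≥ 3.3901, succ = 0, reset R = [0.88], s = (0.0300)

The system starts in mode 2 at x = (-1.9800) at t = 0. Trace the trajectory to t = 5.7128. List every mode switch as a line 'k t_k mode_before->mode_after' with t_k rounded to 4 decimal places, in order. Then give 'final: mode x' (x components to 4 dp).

Mode 2: guard c·x = 3.3901 hit at Δt = 0.6669 (t = 0.6669), x⁻ = (-3.3901) → reset → x⁺ = (-2.9533), jump to mode 0
Mode 0: guard c·x = -0.5476 hit at Δt = 1.5347 (t = 2.2016), x⁻ = (-0.5476) → reset → x⁺ = (-0.5074), jump to mode 2
Mode 2: guard c·x = 3.3901 hit at Δt = 1.4199 (t = 3.6215), x⁻ = (-3.3901) → reset → x⁺ = (-2.9533), jump to mode 0
Mode 0: guard c·x = -0.5476 hit at Δt = 1.5347 (t = 5.1562), x⁻ = (-0.5476) → reset → x⁺ = (-0.5074), jump to mode 2
Mode 2: flow for 0.5566 to horizon, guard not reached → x = (-1.5840)

1 0.6669 2->0
2 2.2016 0->2
3 3.6215 2->0
4 5.1562 0->2
final: 2 -1.5840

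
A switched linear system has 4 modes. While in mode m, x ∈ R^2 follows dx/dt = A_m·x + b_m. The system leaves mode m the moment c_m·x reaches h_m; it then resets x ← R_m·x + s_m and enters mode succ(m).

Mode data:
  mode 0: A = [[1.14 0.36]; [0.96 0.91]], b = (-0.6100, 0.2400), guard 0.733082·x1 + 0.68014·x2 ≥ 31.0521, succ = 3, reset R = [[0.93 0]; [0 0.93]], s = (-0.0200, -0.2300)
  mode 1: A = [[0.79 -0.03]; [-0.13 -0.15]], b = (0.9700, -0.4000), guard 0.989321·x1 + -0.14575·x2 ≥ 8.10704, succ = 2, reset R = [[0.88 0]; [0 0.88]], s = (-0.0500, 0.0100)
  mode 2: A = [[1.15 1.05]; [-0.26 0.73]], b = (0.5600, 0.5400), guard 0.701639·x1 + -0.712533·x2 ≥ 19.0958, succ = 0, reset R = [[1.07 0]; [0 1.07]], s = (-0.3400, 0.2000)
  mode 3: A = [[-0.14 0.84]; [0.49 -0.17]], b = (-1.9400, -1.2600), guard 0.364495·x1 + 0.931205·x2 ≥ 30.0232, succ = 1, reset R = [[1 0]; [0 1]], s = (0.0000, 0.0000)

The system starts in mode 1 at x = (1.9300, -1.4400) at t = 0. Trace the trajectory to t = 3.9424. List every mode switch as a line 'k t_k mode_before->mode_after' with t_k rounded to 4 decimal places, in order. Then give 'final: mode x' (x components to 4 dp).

Mode 1: guard c·x = 8.1070 hit at Δt = 1.3191 (t = 1.3191), x⁻ = (7.8473, -2.3568) → reset → x⁺ = (6.8557, -2.0640), jump to mode 2
Mode 2: guard c·x = 19.0958 hit at Δt = 1.2122 (t = 2.5313), x⁻ = (17.5709, -9.4976) → reset → x⁺ = (18.4609, -9.9624), jump to mode 0
Mode 0: guard c·x = 31.0521 hit at Δt = 0.6847 (t = 3.2160), x⁻ = (37.7219, 4.9973) → reset → x⁺ = (35.0614, 4.4174), jump to mode 3
Mode 3: flow for 0.7264 to horizon, guard not reached → x = (35.9929, 14.7695)

1 1.3191 1->2
2 2.5313 2->0
3 3.2160 0->3
final: 3 35.9929 14.7695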